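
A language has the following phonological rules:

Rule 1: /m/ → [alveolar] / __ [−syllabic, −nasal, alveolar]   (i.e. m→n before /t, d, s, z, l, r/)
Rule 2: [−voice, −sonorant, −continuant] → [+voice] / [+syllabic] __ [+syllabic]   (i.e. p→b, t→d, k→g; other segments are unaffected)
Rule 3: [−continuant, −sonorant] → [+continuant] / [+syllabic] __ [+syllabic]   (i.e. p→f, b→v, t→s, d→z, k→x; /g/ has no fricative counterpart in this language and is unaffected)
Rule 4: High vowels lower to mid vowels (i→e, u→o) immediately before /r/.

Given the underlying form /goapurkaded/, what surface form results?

goavorkazed

Rule 1 (nasal place assimilation): no segment meets the environment; /goapurkaded/ is unchanged.
Rule 2 (intervocalic voicing): /p/ is a voiceless stop between vowels /a/ and /u/, so it voices to [b]. /goapurkaded/ → goaburkaded.
Rule 3 (intervocalic spirantization): /b/ is a stop between vowels /a/ and /u/, so it spirantizes to the fricative [v]. /d/ is a stop between vowels /a/ and /e/, so it spirantizes to the fricative [z]. /goaburkaded/ → goavurkazed.
Rule 4 (pre-rhotic lowering): /u/ is a high vowel immediately before /r/, so it lowers to [o]. /goavurkazed/ → goavorkazed.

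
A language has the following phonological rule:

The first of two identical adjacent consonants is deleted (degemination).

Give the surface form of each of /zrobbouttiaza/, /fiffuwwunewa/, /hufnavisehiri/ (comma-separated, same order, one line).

zroboutiaza, fifuwunewa, hufnavisehiri

/zrobbouttiaza/: /bb/ is a geminate; the first /b/ deletes. /tt/ is a geminate; the first /t/ deletes. → [zroboutiaza].
/fiffuwwunewa/: /ff/ is a geminate; the first /f/ deletes. /ww/ is a geminate; the first /w/ deletes. → [fifuwunewa].
/hufnavisehiri/: the rule's environment is not met; surfaces unchanged as [hufnavisehiri].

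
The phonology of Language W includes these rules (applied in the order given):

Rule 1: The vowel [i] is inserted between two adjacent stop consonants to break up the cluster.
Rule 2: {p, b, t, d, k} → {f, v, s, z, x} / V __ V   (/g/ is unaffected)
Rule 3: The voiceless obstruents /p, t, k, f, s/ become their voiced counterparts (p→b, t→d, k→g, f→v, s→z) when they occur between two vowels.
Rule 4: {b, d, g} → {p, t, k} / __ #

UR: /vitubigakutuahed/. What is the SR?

Rule 1 (stop-cluster i-epenthesis): no segment meets the environment; /vitubigakutuahed/ is unchanged.
Rule 2 (intervocalic spirantization): /t/ is a stop between vowels /i/ and /u/, so it spirantizes to the fricative [s]. /b/ is a stop between vowels /u/ and /i/, so it spirantizes to the fricative [v]. /k/ is a stop between vowels /a/ and /u/, so it spirantizes to the fricative [x]. /t/ is a stop between vowels /u/ and /u/, so it spirantizes to the fricative [s]. /vitubigakutuahed/ → visuvigaxusuahed.
Rule 3 (intervocalic voicing): /s/ is a voiceless obstruent between vowels /i/ and /u/, so it voices to [z]. /s/ is a voiceless obstruent between vowels /u/ and /u/, so it voices to [z]. /visuvigaxusuahed/ → vizuvigaxuzuahed.
Rule 4 (final devoicing): /d/ is a voiced stop in word-final position, so it devoices to [t]. /vizuvigaxuzuahed/ → vizuvigaxuzuahet.

vizuvigaxuzuahet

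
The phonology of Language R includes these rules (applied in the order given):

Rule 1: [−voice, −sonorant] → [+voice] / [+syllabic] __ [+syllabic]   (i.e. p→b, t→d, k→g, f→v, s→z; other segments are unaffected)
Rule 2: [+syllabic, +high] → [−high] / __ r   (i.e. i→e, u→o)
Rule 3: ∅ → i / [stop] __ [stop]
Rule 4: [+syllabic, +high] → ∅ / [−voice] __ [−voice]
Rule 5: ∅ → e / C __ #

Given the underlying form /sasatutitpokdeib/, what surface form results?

Rule 1 (intervocalic voicing): /s/ is a voiceless obstruent between vowels /a/ and /a/, so it voices to [z]. /t/ is a voiceless obstruent between vowels /a/ and /u/, so it voices to [d]. /t/ is a voiceless obstruent between vowels /u/ and /i/, so it voices to [d]. /sasatutitpokdeib/ → sazaduditpokdeib.
Rule 2 (pre-rhotic lowering): no segment meets the environment; /sazaduditpokdeib/ is unchanged.
Rule 3 (stop-cluster i-epenthesis): /t/ and /p/ form a stop–stop cluster, so [i] is inserted between them. /k/ and /d/ form a stop–stop cluster, so [i] is inserted between them. /sazaduditpokdeib/ → sazaduditipokideib.
Rule 4 (high vowel syncope): /i/ is a high vowel flanked by voiceless consonants /t/ and /p/, so it deletes. /sazaduditipokideib/ → sazaduditpokideib.
Rule 5 (final e-epenthesis): the form ends in the consonant /b/, so [e] is inserted word-finally. /sazaduditpokideib/ → sazaduditpokideibe.

sazaduditpokideibe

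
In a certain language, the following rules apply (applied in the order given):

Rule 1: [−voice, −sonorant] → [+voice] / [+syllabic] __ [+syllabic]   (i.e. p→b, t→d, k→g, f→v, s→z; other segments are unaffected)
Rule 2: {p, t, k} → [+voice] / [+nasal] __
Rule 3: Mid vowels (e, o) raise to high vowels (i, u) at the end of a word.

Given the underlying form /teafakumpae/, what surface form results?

teavagumbai

Rule 1 (intervocalic voicing): /f/ is a voiceless obstruent between vowels /a/ and /a/, so it voices to [v]. /k/ is a voiceless obstruent between vowels /a/ and /u/, so it voices to [g]. /teafakumpae/ → teavagumpae.
Rule 2 (post-nasal voicing): /p/ is a voiceless stop immediately after the nasal /m/, so it voices to [b]. /teavagumpae/ → teavagumbae.
Rule 3 (final vowel raising): /e/ is a mid vowel in word-final position, so it raises to [i]. /teavagumbae/ → teavagumbai.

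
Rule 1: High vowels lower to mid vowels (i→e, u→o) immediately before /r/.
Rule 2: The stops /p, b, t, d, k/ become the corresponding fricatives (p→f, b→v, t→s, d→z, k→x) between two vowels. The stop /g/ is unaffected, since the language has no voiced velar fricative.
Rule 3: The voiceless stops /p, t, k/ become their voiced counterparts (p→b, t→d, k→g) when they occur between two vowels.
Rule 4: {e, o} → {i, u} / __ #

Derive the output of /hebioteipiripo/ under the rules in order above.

Rule 1 (pre-rhotic lowering): /i/ is a high vowel immediately before /r/, so it lowers to [e]. /hebioteipiripo/ → hebioteiperipo.
Rule 2 (intervocalic spirantization): /b/ is a stop between vowels /e/ and /i/, so it spirantizes to the fricative [v]. /t/ is a stop between vowels /o/ and /e/, so it spirantizes to the fricative [s]. /p/ is a stop between vowels /i/ and /e/, so it spirantizes to the fricative [f]. /p/ is a stop between vowels /i/ and /o/, so it spirantizes to the fricative [f]. /hebioteiperipo/ → hevioseiferifo.
Rule 3 (intervocalic voicing): no segment meets the environment; /hevioseiferifo/ is unchanged.
Rule 4 (final vowel raising): /o/ is a mid vowel in word-final position, so it raises to [u]. /hevioseiferifo/ → hevioseiferifu.

hevioseiferifu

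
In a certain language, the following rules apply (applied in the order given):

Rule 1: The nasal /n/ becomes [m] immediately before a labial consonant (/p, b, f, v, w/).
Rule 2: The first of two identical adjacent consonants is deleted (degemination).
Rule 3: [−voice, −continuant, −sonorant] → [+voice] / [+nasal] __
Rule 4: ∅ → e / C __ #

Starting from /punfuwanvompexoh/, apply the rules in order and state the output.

Rule 1 (nasal place assimilation): /n/ precedes the labial consonant /f/, so it assimilates in place to [m]. /n/ precedes the labial consonant /v/, so it assimilates in place to [m]. /punfuwanvompexoh/ → pumfuwamvompexoh.
Rule 2 (degemination): no segment meets the environment; /pumfuwamvompexoh/ is unchanged.
Rule 3 (post-nasal voicing): /p/ is a voiceless stop immediately after the nasal /m/, so it voices to [b]. /pumfuwamvompexoh/ → pumfuwamvombexoh.
Rule 4 (final e-epenthesis): the form ends in the consonant /h/, so [e] is inserted word-finally. /pumfuwamvombexoh/ → pumfuwamvombexohe.

pumfuwamvombexohe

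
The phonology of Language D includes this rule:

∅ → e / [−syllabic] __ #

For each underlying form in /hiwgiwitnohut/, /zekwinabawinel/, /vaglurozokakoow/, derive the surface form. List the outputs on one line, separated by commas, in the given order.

/hiwgiwitnohut/: the form ends in the consonant /t/, so [e] is inserted word-finally. → [hiwgiwitnohute].
/zekwinabawinel/: the form ends in the consonant /l/, so [e] is inserted word-finally. → [zekwinabawinele].
/vaglurozokakoow/: the form ends in the consonant /w/, so [e] is inserted word-finally. → [vaglurozokakoowe].

hiwgiwitnohute, zekwinabawinele, vaglurozokakoowe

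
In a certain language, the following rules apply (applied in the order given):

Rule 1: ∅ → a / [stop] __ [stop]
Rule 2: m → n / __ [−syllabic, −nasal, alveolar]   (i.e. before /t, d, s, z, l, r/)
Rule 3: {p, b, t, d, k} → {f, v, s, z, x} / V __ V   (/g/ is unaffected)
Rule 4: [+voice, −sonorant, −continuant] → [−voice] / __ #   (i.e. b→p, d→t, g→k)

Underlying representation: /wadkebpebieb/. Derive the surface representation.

wazaxevafeviep

Rule 1 (stop-cluster a-epenthesis): /d/ and /k/ form a stop–stop cluster, so [a] is inserted between them. /b/ and /p/ form a stop–stop cluster, so [a] is inserted between them. /wadkebpebieb/ → wadakebapebieb.
Rule 2 (nasal place assimilation): no segment meets the environment; /wadakebapebieb/ is unchanged.
Rule 3 (intervocalic spirantization): /d/ is a stop between vowels /a/ and /a/, so it spirantizes to the fricative [z]. /k/ is a stop between vowels /a/ and /e/, so it spirantizes to the fricative [x]. /b/ is a stop between vowels /e/ and /a/, so it spirantizes to the fricative [v]. /p/ is a stop between vowels /a/ and /e/, so it spirantizes to the fricative [f]. /b/ is a stop between vowels /e/ and /i/, so it spirantizes to the fricative [v]. /wadakebapebieb/ → wazaxevafevieb.
Rule 4 (final devoicing): /b/ is a voiced stop in word-final position, so it devoices to [p]. /wazaxevafevieb/ → wazaxevafeviep.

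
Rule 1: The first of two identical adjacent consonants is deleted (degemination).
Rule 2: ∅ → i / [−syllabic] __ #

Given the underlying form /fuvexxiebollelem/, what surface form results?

fuvexiebolelemi

Rule 1 (degemination): /xx/ is a geminate; the first /x/ deletes. /ll/ is a geminate; the first /l/ deletes. /fuvexxiebollelem/ → fuvexiebolelem.
Rule 2 (final i-epenthesis): the form ends in the consonant /m/, so [i] is inserted word-finally. /fuvexiebolelem/ → fuvexiebolelemi.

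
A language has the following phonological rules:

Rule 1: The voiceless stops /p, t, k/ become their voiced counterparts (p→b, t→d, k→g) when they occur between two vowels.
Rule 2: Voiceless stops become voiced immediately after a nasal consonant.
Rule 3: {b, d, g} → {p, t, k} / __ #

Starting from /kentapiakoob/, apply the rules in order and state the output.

kendabiagoop

Rule 1 (intervocalic voicing): /p/ is a voiceless stop between vowels /a/ and /i/, so it voices to [b]. /k/ is a voiceless stop between vowels /a/ and /o/, so it voices to [g]. /kentapiakoob/ → kentabiagoob.
Rule 2 (post-nasal voicing): /t/ is a voiceless stop immediately after the nasal /n/, so it voices to [d]. /kentabiagoob/ → kendabiagoob.
Rule 3 (final devoicing): /b/ is a voiced stop in word-final position, so it devoices to [p]. /kendabiagoob/ → kendabiagoop.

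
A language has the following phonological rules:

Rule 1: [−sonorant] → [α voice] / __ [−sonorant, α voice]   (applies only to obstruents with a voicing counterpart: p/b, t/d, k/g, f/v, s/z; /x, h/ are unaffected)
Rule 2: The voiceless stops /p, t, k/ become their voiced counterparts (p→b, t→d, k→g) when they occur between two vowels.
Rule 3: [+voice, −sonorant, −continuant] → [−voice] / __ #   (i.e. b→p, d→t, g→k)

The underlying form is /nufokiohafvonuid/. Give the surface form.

nufogiohavvonuit

Rule 1 (regressive voicing assimilation): /f/ precedes the voiced obstruent /v/, so it voices to [v] by assimilation. /nufokiohafvonuid/ → nufokiohavvonuid.
Rule 2 (intervocalic voicing): /k/ is a voiceless stop between vowels /o/ and /i/, so it voices to [g]. /nufokiohavvonuid/ → nufogiohavvonuid.
Rule 3 (final devoicing): /d/ is a voiced stop in word-final position, so it devoices to [t]. /nufogiohavvonuid/ → nufogiohavvonuit.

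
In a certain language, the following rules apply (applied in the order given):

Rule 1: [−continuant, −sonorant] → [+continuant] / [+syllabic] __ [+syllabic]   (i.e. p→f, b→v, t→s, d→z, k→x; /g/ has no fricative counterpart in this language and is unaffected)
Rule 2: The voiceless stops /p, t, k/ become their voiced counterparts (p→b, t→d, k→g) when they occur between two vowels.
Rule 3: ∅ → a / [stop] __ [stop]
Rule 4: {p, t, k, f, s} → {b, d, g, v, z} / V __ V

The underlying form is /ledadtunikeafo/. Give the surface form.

lezadadunixeavo

Rule 1 (intervocalic spirantization): /d/ is a stop between vowels /e/ and /a/, so it spirantizes to the fricative [z]. /k/ is a stop between vowels /i/ and /e/, so it spirantizes to the fricative [x]. /ledadtunikeafo/ → lezadtunixeafo.
Rule 2 (intervocalic voicing): no segment meets the environment; /lezadtunixeafo/ is unchanged.
Rule 3 (stop-cluster a-epenthesis): /d/ and /t/ form a stop–stop cluster, so [a] is inserted between them. /lezadtunixeafo/ → lezadatunixeafo.
Rule 4 (intervocalic voicing): /t/ is a voiceless obstruent between vowels /a/ and /u/, so it voices to [d]. /f/ is a voiceless obstruent between vowels /a/ and /o/, so it voices to [v]. /lezadatunixeafo/ → lezadadunixeavo.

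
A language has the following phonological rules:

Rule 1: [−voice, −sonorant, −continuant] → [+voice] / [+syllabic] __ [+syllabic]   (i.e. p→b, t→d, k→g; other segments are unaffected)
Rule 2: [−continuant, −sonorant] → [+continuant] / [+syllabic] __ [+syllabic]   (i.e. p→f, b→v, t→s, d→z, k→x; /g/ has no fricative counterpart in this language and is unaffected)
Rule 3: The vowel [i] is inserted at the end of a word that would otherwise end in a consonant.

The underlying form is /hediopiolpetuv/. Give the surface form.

Rule 1 (intervocalic voicing): /p/ is a voiceless stop between vowels /o/ and /i/, so it voices to [b]. /t/ is a voiceless stop between vowels /e/ and /u/, so it voices to [d]. /hediopiolpetuv/ → hediobiolpeduv.
Rule 2 (intervocalic spirantization): /d/ is a stop between vowels /e/ and /i/, so it spirantizes to the fricative [z]. /b/ is a stop between vowels /o/ and /i/, so it spirantizes to the fricative [v]. /d/ is a stop between vowels /e/ and /u/, so it spirantizes to the fricative [z]. /hediobiolpeduv/ → hezioviolpezuv.
Rule 3 (final i-epenthesis): the form ends in the consonant /v/, so [i] is inserted word-finally. /hezioviolpezuv/ → hezioviolpezuvi.

hezioviolpezuvi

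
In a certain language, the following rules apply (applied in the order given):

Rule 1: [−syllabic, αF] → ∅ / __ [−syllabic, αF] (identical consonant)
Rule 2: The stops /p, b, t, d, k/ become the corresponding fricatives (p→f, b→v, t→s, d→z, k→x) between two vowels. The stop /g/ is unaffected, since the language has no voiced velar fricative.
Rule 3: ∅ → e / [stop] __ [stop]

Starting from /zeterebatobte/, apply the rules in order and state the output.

zeserevasobete

Rule 1 (degemination): no segment meets the environment; /zeterebatobte/ is unchanged.
Rule 2 (intervocalic spirantization): /t/ is a stop between vowels /e/ and /e/, so it spirantizes to the fricative [s]. /b/ is a stop between vowels /e/ and /a/, so it spirantizes to the fricative [v]. /t/ is a stop between vowels /a/ and /o/, so it spirantizes to the fricative [s]. /zeterebatobte/ → zeserevasobte.
Rule 3 (stop-cluster e-epenthesis): /b/ and /t/ form a stop–stop cluster, so [e] is inserted between them. /zeserevasobte/ → zeserevasobete.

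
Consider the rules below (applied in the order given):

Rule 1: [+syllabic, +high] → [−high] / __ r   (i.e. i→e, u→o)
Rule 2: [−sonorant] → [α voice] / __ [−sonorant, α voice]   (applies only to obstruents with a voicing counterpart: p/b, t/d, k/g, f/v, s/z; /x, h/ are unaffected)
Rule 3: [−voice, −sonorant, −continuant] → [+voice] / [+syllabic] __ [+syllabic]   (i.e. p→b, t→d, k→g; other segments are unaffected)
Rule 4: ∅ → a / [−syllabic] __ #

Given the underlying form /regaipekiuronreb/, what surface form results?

regaibegioronreba

Rule 1 (pre-rhotic lowering): /u/ is a high vowel immediately before /r/, so it lowers to [o]. /regaipekiuronreb/ → regaipekioronreb.
Rule 2 (regressive voicing assimilation): no segment meets the environment; /regaipekioronreb/ is unchanged.
Rule 3 (intervocalic voicing): /p/ is a voiceless stop between vowels /i/ and /e/, so it voices to [b]. /k/ is a voiceless stop between vowels /e/ and /i/, so it voices to [g]. /regaipekioronreb/ → regaibegioronreb.
Rule 4 (final a-epenthesis): the form ends in the consonant /b/, so [a] is inserted word-finally. /regaibegioronreb/ → regaibegioronreba.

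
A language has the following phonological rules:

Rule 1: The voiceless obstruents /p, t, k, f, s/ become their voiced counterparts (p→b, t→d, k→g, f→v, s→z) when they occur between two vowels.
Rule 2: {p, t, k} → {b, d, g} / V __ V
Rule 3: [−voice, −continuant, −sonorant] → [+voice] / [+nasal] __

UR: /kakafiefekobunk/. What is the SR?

Rule 1 (intervocalic voicing): /k/ is a voiceless obstruent between vowels /a/ and /a/, so it voices to [g]. /f/ is a voiceless obstruent between vowels /a/ and /i/, so it voices to [v]. /f/ is a voiceless obstruent between vowels /e/ and /e/, so it voices to [v]. /k/ is a voiceless obstruent between vowels /e/ and /o/, so it voices to [g]. /kakafiefekobunk/ → kagavievegobunk.
Rule 2 (intervocalic voicing): no segment meets the environment; /kagavievegobunk/ is unchanged.
Rule 3 (post-nasal voicing): /k/ is a voiceless stop immediately after the nasal /n/, so it voices to [g]. /kagavievegobunk/ → kagavievegobung.

kagavievegobung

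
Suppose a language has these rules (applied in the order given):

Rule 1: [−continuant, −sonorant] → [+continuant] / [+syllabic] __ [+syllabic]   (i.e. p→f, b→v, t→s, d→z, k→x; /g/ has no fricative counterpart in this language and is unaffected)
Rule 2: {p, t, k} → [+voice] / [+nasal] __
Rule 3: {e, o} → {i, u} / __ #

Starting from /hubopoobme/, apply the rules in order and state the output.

Rule 1 (intervocalic spirantization): /b/ is a stop between vowels /u/ and /o/, so it spirantizes to the fricative [v]. /p/ is a stop between vowels /o/ and /o/, so it spirantizes to the fricative [f]. /hubopoobme/ → huvofoobme.
Rule 2 (post-nasal voicing): no segment meets the environment; /huvofoobme/ is unchanged.
Rule 3 (final vowel raising): /e/ is a mid vowel in word-final position, so it raises to [i]. /huvofoobme/ → huvofoobmi.

huvofoobmi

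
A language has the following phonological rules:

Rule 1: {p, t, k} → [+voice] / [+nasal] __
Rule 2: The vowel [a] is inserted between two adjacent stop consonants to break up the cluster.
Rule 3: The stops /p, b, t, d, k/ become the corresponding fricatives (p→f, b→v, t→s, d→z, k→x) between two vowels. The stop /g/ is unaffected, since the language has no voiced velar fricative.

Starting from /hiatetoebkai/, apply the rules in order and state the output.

hiasesoevaxai

Rule 1 (post-nasal voicing): no segment meets the environment; /hiatetoebkai/ is unchanged.
Rule 2 (stop-cluster a-epenthesis): /b/ and /k/ form a stop–stop cluster, so [a] is inserted between them. /hiatetoebkai/ → hiatetoebakai.
Rule 3 (intervocalic spirantization): /t/ is a stop between vowels /a/ and /e/, so it spirantizes to the fricative [s]. /t/ is a stop between vowels /e/ and /o/, so it spirantizes to the fricative [s]. /b/ is a stop between vowels /e/ and /a/, so it spirantizes to the fricative [v]. /k/ is a stop between vowels /a/ and /a/, so it spirantizes to the fricative [x]. /hiatetoebakai/ → hiasesoevaxai.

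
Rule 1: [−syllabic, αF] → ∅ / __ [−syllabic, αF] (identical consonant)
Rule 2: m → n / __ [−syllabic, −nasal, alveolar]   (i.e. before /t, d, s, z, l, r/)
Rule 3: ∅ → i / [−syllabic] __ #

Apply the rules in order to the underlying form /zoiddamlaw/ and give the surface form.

zoidanlawi

Rule 1 (degemination): /dd/ is a geminate; the first /d/ deletes. /zoiddamlaw/ → zoidamlaw.
Rule 2 (nasal place assimilation): /m/ precedes the alveolar consonant /l/, so it assimilates in place to [n]. /zoidamlaw/ → zoidanlaw.
Rule 3 (final i-epenthesis): the form ends in the consonant /w/, so [i] is inserted word-finally. /zoidanlaw/ → zoidanlawi.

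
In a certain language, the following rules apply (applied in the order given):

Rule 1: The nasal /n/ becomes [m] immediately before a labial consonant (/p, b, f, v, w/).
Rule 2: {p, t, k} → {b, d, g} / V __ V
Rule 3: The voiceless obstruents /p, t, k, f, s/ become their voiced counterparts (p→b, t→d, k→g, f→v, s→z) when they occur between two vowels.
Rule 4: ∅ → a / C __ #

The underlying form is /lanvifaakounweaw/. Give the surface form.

Rule 1 (nasal place assimilation): /n/ precedes the labial consonant /v/, so it assimilates in place to [m]. /n/ precedes the labial consonant /w/, so it assimilates in place to [m]. /lanvifaakounweaw/ → lamvifaakoumweaw.
Rule 2 (intervocalic voicing): /k/ is a voiceless stop between vowels /a/ and /o/, so it voices to [g]. /lamvifaakoumweaw/ → lamvifaagoumweaw.
Rule 3 (intervocalic voicing): /f/ is a voiceless obstruent between vowels /i/ and /a/, so it voices to [v]. /lamvifaagoumweaw/ → lamvivaagoumweaw.
Rule 4 (final a-epenthesis): the form ends in the consonant /w/, so [a] is inserted word-finally. /lamvivaagoumweaw/ → lamvivaagoumweawa.

lamvivaagoumweawa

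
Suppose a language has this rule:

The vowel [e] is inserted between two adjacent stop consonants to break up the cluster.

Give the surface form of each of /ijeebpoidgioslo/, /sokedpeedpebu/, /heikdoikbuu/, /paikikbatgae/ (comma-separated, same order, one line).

ijeebepoidegioslo, sokedepeedepebu, heikedoikebuu, paikikebategae

/ijeebpoidgioslo/: /b/ and /p/ form a stop–stop cluster, so [e] is inserted between them. /d/ and /g/ form a stop–stop cluster, so [e] is inserted between them. → [ijeebepoidegioslo].
/sokedpeedpebu/: /d/ and /p/ form a stop–stop cluster, so [e] is inserted between them. /d/ and /p/ form a stop–stop cluster, so [e] is inserted between them. → [sokedepeedepebu].
/heikdoikbuu/: /k/ and /d/ form a stop–stop cluster, so [e] is inserted between them. /k/ and /b/ form a stop–stop cluster, so [e] is inserted between them. → [heikedoikebuu].
/paikikbatgae/: /k/ and /b/ form a stop–stop cluster, so [e] is inserted between them. /t/ and /g/ form a stop–stop cluster, so [e] is inserted between them. → [paikikebategae].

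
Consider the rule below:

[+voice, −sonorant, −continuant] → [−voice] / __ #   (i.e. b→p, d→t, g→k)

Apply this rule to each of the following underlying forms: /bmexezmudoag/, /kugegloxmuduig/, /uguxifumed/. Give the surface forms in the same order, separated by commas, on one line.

bmexezmudoak, kugegloxmuduik, uguxifumet

/bmexezmudoag/: /g/ is a voiced stop in word-final position, so it devoices to [k]. → [bmexezmudoak].
/kugegloxmuduig/: /g/ is a voiced stop in word-final position, so it devoices to [k]. → [kugegloxmuduik].
/uguxifumed/: /d/ is a voiced stop in word-final position, so it devoices to [t]. → [uguxifumet].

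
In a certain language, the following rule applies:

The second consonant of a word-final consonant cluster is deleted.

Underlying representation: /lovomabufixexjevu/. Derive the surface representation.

No segment of /lovomabufixexjevu/ meets the structural description of the rule, so the form surfaces unchanged.

lovomabufixexjevu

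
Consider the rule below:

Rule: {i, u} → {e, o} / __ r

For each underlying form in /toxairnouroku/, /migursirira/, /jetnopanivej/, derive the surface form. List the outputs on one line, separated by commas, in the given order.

toxaernooroku, migorserera, jetnopanivej

/toxairnouroku/: /i/ is a high vowel immediately before /r/, so it lowers to [e]. /u/ is a high vowel immediately before /r/, so it lowers to [o]. → [toxaernooroku].
/migursirira/: /u/ is a high vowel immediately before /r/, so it lowers to [o]. /i/ is a high vowel immediately before /r/, so it lowers to [e]. /i/ is a high vowel immediately before /r/, so it lowers to [e]. → [migorserera].
/jetnopanivej/: the rule's environment is not met; surfaces unchanged as [jetnopanivej].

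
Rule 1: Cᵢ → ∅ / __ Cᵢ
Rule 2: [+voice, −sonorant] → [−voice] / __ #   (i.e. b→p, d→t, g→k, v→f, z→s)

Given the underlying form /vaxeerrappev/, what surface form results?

Rule 1 (degemination): /rr/ is a geminate; the first /r/ deletes. /pp/ is a geminate; the first /p/ deletes. /vaxeerrappev/ → vaxeerapev.
Rule 2 (final devoicing): /v/ is a voiced obstruent in word-final position, so it devoices to [f]. /vaxeerapev/ → vaxeerapef.

vaxeerapef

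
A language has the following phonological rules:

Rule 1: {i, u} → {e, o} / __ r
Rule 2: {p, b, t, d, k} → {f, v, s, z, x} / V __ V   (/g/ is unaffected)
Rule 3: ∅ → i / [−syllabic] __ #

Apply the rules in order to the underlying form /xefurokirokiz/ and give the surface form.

Rule 1 (pre-rhotic lowering): /u/ is a high vowel immediately before /r/, so it lowers to [o]. /i/ is a high vowel immediately before /r/, so it lowers to [e]. /xefurokirokiz/ → xeforokerokiz.
Rule 2 (intervocalic spirantization): /k/ is a stop between vowels /o/ and /e/, so it spirantizes to the fricative [x]. /k/ is a stop between vowels /o/ and /i/, so it spirantizes to the fricative [x]. /xeforokerokiz/ → xeforoxeroxiz.
Rule 3 (final i-epenthesis): the form ends in the consonant /z/, so [i] is inserted word-finally. /xeforoxeroxiz/ → xeforoxeroxizi.

xeforoxeroxizi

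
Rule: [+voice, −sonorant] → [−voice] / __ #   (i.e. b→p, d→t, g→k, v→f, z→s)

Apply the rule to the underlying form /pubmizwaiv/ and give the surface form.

pubmizwaif

Scanning /pubmizwaiv/: /b/ at position 3 is not in the conditioning environment; /z/ at position 6 is not in the conditioning environment; /v/ is a voiced obstruent in word-final position, so it devoices to [f].
Result: [pubmizwaif].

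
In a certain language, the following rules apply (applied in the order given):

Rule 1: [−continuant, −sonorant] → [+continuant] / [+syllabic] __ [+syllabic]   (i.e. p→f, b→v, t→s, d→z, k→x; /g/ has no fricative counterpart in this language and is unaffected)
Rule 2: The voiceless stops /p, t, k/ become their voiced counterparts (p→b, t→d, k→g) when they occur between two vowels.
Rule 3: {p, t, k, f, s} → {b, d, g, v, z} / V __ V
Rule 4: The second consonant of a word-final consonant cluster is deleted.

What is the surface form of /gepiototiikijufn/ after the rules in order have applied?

Rule 1 (intervocalic spirantization): /p/ is a stop between vowels /e/ and /i/, so it spirantizes to the fricative [f]. /t/ is a stop between vowels /o/ and /o/, so it spirantizes to the fricative [s]. /t/ is a stop between vowels /o/ and /i/, so it spirantizes to the fricative [s]. /k/ is a stop between vowels /i/ and /i/, so it spirantizes to the fricative [x]. /gepiototiikijufn/ → gefiososiixijufn.
Rule 2 (intervocalic voicing): no segment meets the environment; /gefiososiixijufn/ is unchanged.
Rule 3 (intervocalic voicing): /f/ is a voiceless obstruent between vowels /e/ and /i/, so it voices to [v]. /s/ is a voiceless obstruent between vowels /o/ and /o/, so it voices to [z]. /s/ is a voiceless obstruent between vowels /o/ and /i/, so it voices to [z]. /gefiososiixijufn/ → geviozoziixijufn.
Rule 4 (final cluster simplification): /n/ is the second consonant of a word-final cluster /fn/, so it deletes. /geviozoziixijufn/ → geviozoziixijuf.

geviozoziixijuf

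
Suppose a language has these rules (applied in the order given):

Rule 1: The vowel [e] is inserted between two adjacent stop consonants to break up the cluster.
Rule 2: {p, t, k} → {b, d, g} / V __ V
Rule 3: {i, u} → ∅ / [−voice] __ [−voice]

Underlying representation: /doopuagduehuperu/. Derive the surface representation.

Rule 1 (stop-cluster e-epenthesis): /g/ and /d/ form a stop–stop cluster, so [e] is inserted between them. /doopuagduehuperu/ → doopuageduehuperu.
Rule 2 (intervocalic voicing): /p/ is a voiceless stop between vowels /o/ and /u/, so it voices to [b]. /p/ is a voiceless stop between vowels /u/ and /e/, so it voices to [b]. /doopuageduehuperu/ → doobuageduehuberu.
Rule 3 (high vowel syncope): no segment meets the environment; /doobuageduehuberu/ is unchanged.

doobuageduehuberu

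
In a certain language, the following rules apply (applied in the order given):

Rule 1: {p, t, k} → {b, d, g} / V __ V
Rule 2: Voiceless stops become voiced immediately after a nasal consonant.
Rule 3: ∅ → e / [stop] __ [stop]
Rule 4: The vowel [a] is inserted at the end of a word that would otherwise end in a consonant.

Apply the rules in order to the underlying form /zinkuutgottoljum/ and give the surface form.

Rule 1 (intervocalic voicing): no segment meets the environment; /zinkuutgottoljum/ is unchanged.
Rule 2 (post-nasal voicing): /k/ is a voiceless stop immediately after the nasal /n/, so it voices to [g]. /zinkuutgottoljum/ → zinguutgottoljum.
Rule 3 (stop-cluster e-epenthesis): /t/ and /g/ form a stop–stop cluster, so [e] is inserted between them. /t/ and /t/ form a stop–stop cluster, so [e] is inserted between them. /zinguutgottoljum/ → zinguutegotetoljum.
Rule 4 (final a-epenthesis): the form ends in the consonant /m/, so [a] is inserted word-finally. /zinguutegotetoljum/ → zinguutegotetoljuma.

zinguutegotetoljuma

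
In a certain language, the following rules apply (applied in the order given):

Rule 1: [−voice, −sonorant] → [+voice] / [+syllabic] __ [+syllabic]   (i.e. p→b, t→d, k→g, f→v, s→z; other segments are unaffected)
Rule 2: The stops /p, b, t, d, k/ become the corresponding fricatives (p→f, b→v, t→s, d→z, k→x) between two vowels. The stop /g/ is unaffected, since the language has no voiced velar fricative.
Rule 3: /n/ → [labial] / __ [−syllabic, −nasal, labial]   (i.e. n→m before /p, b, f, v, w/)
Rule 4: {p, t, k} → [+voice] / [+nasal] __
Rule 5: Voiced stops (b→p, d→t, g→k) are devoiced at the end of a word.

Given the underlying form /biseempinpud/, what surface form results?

bizeembimbut

Rule 1 (intervocalic voicing): /s/ is a voiceless obstruent between vowels /i/ and /e/, so it voices to [z]. /biseempinpud/ → bizeempinpud.
Rule 2 (intervocalic spirantization): no segment meets the environment; /bizeempinpud/ is unchanged.
Rule 3 (nasal place assimilation): /n/ precedes the labial consonant /p/, so it assimilates in place to [m]. /bizeempinpud/ → bizeempimpud.
Rule 4 (post-nasal voicing): /p/ is a voiceless stop immediately after the nasal /m/, so it voices to [b]. /p/ is a voiceless stop immediately after the nasal /m/, so it voices to [b]. /bizeempimpud/ → bizeembimbud.
Rule 5 (final devoicing): /d/ is a voiced stop in word-final position, so it devoices to [t]. /bizeembimbud/ → bizeembimbut.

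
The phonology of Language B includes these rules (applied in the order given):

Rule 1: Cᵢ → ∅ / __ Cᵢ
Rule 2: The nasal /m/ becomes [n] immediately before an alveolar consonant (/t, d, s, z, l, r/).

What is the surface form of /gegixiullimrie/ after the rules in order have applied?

Rule 1 (degemination): /ll/ is a geminate; the first /l/ deletes. /gegixiullimrie/ → gegixiulimrie.
Rule 2 (nasal place assimilation): /m/ precedes the alveolar consonant /r/, so it assimilates in place to [n]. /gegixiulimrie/ → gegixiulinrie.

gegixiulinrie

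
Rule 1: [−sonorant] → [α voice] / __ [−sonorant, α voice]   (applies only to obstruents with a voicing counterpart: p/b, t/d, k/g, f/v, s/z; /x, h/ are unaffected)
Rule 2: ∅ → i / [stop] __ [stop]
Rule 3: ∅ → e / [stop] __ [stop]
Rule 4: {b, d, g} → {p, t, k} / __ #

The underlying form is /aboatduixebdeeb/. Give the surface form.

Rule 1 (regressive voicing assimilation): /t/ precedes the voiced obstruent /d/, so it voices to [d] by assimilation. /aboatduixebdeeb/ → aboadduixebdeeb.
Rule 2 (stop-cluster i-epenthesis): /d/ and /d/ form a stop–stop cluster, so [i] is inserted between them. /b/ and /d/ form a stop–stop cluster, so [i] is inserted between them. /aboadduixebdeeb/ → aboadiduixebideeb.
Rule 3 (stop-cluster e-epenthesis): no segment meets the environment; /aboadiduixebideeb/ is unchanged.
Rule 4 (final devoicing): /b/ is a voiced stop in word-final position, so it devoices to [p]. /aboadiduixebideeb/ → aboadiduixebideep.

aboadiduixebideep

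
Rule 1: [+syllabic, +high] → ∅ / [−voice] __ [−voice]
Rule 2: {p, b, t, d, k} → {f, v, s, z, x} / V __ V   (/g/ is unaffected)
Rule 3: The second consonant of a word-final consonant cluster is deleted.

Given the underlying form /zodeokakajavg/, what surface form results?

Rule 1 (high vowel syncope): no segment meets the environment; /zodeokakajavg/ is unchanged.
Rule 2 (intervocalic spirantization): /d/ is a stop between vowels /o/ and /e/, so it spirantizes to the fricative [z]. /k/ is a stop between vowels /o/ and /a/, so it spirantizes to the fricative [x]. /k/ is a stop between vowels /a/ and /a/, so it spirantizes to the fricative [x]. /zodeokakajavg/ → zozeoxaxajavg.
Rule 3 (final cluster simplification): /g/ is the second consonant of a word-final cluster /vg/, so it deletes. /zozeoxaxajavg/ → zozeoxaxajav.

zozeoxaxajav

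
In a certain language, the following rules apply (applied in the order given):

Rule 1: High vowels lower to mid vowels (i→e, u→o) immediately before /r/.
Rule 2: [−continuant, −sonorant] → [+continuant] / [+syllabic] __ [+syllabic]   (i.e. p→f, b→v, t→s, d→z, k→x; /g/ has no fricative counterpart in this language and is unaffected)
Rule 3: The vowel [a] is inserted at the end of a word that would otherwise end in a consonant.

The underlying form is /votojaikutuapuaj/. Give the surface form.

vosojaixusuafuaja

Rule 1 (pre-rhotic lowering): no segment meets the environment; /votojaikutuapuaj/ is unchanged.
Rule 2 (intervocalic spirantization): /t/ is a stop between vowels /o/ and /o/, so it spirantizes to the fricative [s]. /k/ is a stop between vowels /i/ and /u/, so it spirantizes to the fricative [x]. /t/ is a stop between vowels /u/ and /u/, so it spirantizes to the fricative [s]. /p/ is a stop between vowels /a/ and /u/, so it spirantizes to the fricative [f]. /votojaikutuapuaj/ → vosojaixusuafuaj.
Rule 3 (final a-epenthesis): the form ends in the consonant /j/, so [a] is inserted word-finally. /vosojaixusuafuaj/ → vosojaixusuafuaja.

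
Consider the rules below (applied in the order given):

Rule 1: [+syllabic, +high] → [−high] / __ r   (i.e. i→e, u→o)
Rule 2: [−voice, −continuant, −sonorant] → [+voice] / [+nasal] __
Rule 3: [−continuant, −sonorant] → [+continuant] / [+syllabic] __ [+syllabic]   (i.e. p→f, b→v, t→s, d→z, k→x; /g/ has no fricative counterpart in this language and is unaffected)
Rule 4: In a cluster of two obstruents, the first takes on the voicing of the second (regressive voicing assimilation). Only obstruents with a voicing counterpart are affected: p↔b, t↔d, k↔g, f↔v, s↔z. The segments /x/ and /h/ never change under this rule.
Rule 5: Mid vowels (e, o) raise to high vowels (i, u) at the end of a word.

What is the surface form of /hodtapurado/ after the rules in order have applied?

Rule 1 (pre-rhotic lowering): /u/ is a high vowel immediately before /r/, so it lowers to [o]. /hodtapurado/ → hodtaporado.
Rule 2 (post-nasal voicing): no segment meets the environment; /hodtaporado/ is unchanged.
Rule 3 (intervocalic spirantization): /p/ is a stop between vowels /a/ and /o/, so it spirantizes to the fricative [f]. /d/ is a stop between vowels /a/ and /o/, so it spirantizes to the fricative [z]. /hodtaporado/ → hodtaforazo.
Rule 4 (regressive voicing assimilation): /d/ precedes the voiceless obstruent /t/, so it devoices to [t] by assimilation. /hodtaforazo/ → hottaforazo.
Rule 5 (final vowel raising): /o/ is a mid vowel in word-final position, so it raises to [u]. /hottaforazo/ → hottaforazu.

hottaforazu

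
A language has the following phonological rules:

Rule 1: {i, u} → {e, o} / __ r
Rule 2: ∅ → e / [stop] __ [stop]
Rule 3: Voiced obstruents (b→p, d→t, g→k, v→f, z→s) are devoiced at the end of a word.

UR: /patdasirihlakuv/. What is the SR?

Rule 1 (pre-rhotic lowering): /i/ is a high vowel immediately before /r/, so it lowers to [e]. /patdasirihlakuv/ → patdaserihlakuv.
Rule 2 (stop-cluster e-epenthesis): /t/ and /d/ form a stop–stop cluster, so [e] is inserted between them. /patdaserihlakuv/ → patedaserihlakuv.
Rule 3 (final devoicing): /v/ is a voiced obstruent in word-final position, so it devoices to [f]. /patedaserihlakuv/ → patedaserihlakuf.

patedaserihlakuf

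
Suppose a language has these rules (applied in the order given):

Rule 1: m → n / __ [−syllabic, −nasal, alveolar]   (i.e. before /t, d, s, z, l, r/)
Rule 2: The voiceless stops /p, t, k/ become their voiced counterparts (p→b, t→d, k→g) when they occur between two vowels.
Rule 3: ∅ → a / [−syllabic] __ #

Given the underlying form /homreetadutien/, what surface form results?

Rule 1 (nasal place assimilation): /m/ precedes the alveolar consonant /r/, so it assimilates in place to [n]. /homreetadutien/ → honreetadutien.
Rule 2 (intervocalic voicing): /t/ is a voiceless stop between vowels /e/ and /a/, so it voices to [d]. /t/ is a voiceless stop between vowels /u/ and /i/, so it voices to [d]. /honreetadutien/ → honreedadudien.
Rule 3 (final a-epenthesis): the form ends in the consonant /n/, so [a] is inserted word-finally. /honreedadudien/ → honreedadudiena.

honreedadudiena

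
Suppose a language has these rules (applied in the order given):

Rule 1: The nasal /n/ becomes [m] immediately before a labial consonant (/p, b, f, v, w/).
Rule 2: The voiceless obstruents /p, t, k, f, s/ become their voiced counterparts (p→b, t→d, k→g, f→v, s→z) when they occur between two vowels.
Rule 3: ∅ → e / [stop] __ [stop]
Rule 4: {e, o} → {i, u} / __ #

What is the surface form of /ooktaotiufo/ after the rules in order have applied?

ooketaodiuvu

Rule 1 (nasal place assimilation): no segment meets the environment; /ooktaotiufo/ is unchanged.
Rule 2 (intervocalic voicing): /t/ is a voiceless obstruent between vowels /o/ and /i/, so it voices to [d]. /f/ is a voiceless obstruent between vowels /u/ and /o/, so it voices to [v]. /ooktaotiufo/ → ooktaodiuvo.
Rule 3 (stop-cluster e-epenthesis): /k/ and /t/ form a stop–stop cluster, so [e] is inserted between them. /ooktaodiuvo/ → ooketaodiuvo.
Rule 4 (final vowel raising): /o/ is a mid vowel in word-final position, so it raises to [u]. /ooketaodiuvo/ → ooketaodiuvu.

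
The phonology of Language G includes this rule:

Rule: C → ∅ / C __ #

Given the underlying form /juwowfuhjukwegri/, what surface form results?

juwowfuhjukwegri

No segment of /juwowfuhjukwegri/ meets the structural description of the rule, so the form surfaces unchanged.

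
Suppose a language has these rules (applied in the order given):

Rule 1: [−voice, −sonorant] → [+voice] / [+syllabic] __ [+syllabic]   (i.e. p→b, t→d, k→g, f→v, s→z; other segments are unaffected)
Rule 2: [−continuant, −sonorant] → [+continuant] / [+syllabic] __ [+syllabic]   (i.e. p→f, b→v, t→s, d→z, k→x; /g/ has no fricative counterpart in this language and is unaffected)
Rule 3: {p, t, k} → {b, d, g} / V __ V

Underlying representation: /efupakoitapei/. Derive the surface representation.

Rule 1 (intervocalic voicing): /f/ is a voiceless obstruent between vowels /e/ and /u/, so it voices to [v]. /p/ is a voiceless obstruent between vowels /u/ and /a/, so it voices to [b]. /k/ is a voiceless obstruent between vowels /a/ and /o/, so it voices to [g]. /t/ is a voiceless obstruent between vowels /i/ and /a/, so it voices to [d]. /p/ is a voiceless obstruent between vowels /a/ and /e/, so it voices to [b]. /efupakoitapei/ → evubagoidabei.
Rule 2 (intervocalic spirantization): /b/ is a stop between vowels /u/ and /a/, so it spirantizes to the fricative [v]. /d/ is a stop between vowels /i/ and /a/, so it spirantizes to the fricative [z]. /b/ is a stop between vowels /a/ and /e/, so it spirantizes to the fricative [v]. /evubagoidabei/ → evuvagoizavei.
Rule 3 (intervocalic voicing): no segment meets the environment; /evuvagoizavei/ is unchanged.

evuvagoizavei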